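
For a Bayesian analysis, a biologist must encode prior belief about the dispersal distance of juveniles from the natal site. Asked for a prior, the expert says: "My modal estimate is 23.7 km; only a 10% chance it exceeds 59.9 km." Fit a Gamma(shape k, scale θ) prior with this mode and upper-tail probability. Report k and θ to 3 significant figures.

k ≈ 3.23, θ ≈ 10.6

Gamma(k,θ) with k>1 has mode (k−1)θ, so θ = 23.7/(k−1).
Need P(X < 59.9) = 0.9 with θ tied to k this way. Start at k = 2, θ = 23.7: P(X<59.9) ≈ 0.718.
Too low — raise k to concentrate. Iterating converges to k ≈ 3.23.
Then θ = 23.7/(3.23−1) ≈ 10.6.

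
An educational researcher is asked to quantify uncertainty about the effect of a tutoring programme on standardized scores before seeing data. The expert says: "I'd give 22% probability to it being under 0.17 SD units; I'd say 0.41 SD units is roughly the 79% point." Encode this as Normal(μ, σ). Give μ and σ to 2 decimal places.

μ = 0.29, σ = 0.15

For Normal(μ,σ), the p-quantile is μ + z_p·σ. Here z_{0.22} = -0.7722, z_{0.79} = 0.8064.
So 0.17 = μ − 0.7722σ and 0.41 = μ + 0.8064σ.
Subtracting: σ = (0.41 − 0.17)/(0.8064 − (-0.7722)) = 0.15.
Then μ = 0.17 − (-0.7722)·0.15 = 0.29.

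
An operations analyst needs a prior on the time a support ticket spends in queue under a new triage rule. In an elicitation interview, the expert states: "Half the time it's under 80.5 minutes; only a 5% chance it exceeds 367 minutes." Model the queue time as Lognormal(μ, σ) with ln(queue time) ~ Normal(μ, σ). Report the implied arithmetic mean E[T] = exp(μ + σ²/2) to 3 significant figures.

If T ~ Lognormal(μ,σ) then ln T ~ Normal(μ,σ), so the p-quantile of ln T is μ + z_p·σ.
ln(80.5) = 4.388 and ln(367) = 5.905; z_{0.5} = 0, z_{0.95} = 1.645.
σ = (5.905 − 4.388)/(1.645 − (0)) = 0.922.
μ = 4.388 − (0)·0.922 = 4.388.
E[T] = exp(μ + σ²/2) = exp(4.388 + 0.4254) = 123 minutes.

E[T] ≈ 123 minutes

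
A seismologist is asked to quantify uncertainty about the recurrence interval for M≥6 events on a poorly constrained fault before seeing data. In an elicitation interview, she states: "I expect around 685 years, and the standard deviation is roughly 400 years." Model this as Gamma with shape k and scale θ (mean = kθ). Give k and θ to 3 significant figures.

k ≈ 2.93, θ ≈ 234

For Gamma(k, scale θ): mean = kθ, variance = kθ², so CV = 1/√k.
CV = SD/mean = 400/685 = 0.5839, hence k = 1/CV² = 2.93.
Then θ = mean/k = 685/2.93 = 234.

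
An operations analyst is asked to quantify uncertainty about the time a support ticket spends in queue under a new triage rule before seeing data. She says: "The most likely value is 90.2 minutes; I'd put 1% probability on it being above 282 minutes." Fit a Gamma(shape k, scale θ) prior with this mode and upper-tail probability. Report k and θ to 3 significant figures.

Gamma(k,θ) with k>1 has mode (k−1)θ, so θ = 90.2/(k−1).
Need P(X < 282) = 0.99 with θ tied to k this way. Start at k = 2, θ = 90.2: P(X<282) ≈ 0.819.
Too low — raise k to concentrate. Iterating converges to k ≈ 4.43.
Then θ = 90.2/(4.43−1) ≈ 26.3.

k ≈ 4.43, θ ≈ 26.3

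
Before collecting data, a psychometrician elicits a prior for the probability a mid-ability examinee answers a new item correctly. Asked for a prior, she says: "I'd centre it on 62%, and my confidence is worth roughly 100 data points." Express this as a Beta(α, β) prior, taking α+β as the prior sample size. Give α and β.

α = 62, β = 38

Under the effective-sample-size interpretation, Beta(α, β) has prior mean α/(α+β) and prior sample size α+β.
So α+β = 100 and α/(α+β) = 0.62, giving α = 0.62·100 = 62 and β = 100 − 62 = 38.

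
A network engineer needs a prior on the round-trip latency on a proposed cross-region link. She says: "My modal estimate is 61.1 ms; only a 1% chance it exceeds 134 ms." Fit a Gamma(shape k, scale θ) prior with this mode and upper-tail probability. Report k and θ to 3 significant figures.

k ≈ 8.82, θ ≈ 7.81

Gamma(k,θ) with k>1 has mode (k−1)θ, so θ = 61.1/(k−1).
Need P(X < 134) = 0.99 with θ tied to k this way. Start at k = 2, θ = 61.1: P(X<134) ≈ 0.644.
Too low — raise k to concentrate. Iterating converges to k ≈ 8.82.
Then θ = 61.1/(8.82−1) ≈ 7.81.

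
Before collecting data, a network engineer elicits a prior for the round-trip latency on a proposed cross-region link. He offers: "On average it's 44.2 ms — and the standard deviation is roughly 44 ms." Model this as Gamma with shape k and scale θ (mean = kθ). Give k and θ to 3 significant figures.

k ≈ 1.01, θ ≈ 43.8

For Gamma(k, scale θ): mean = kθ, variance = kθ², so CV = 1/√k.
CV = SD/mean = 44/44.2 = 0.9955, hence k = 1/CV² = 1.01.
Then θ = mean/k = 44.2/1.01 = 43.8.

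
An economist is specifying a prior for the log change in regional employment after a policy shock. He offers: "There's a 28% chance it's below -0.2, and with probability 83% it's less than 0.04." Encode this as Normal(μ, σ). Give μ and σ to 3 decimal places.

The p-quantile of Normal(μ,σ) is μ + z_p·σ, with z_{0.28} = -0.5828 and z_{0.83} = 0.9542.
Eliminate σ: μ = (z₂·x₁ − z₁·x₂)/(z₂ − z₁) = (0.9542·-0.2 − (-0.5828)·0.04)/1.537 = -0.109.
Then σ = (x₂ − x₁)/(z₂ − z₁) = (0.04 − -0.2)/1.537 = 0.156.

μ = -0.109, σ = 0.156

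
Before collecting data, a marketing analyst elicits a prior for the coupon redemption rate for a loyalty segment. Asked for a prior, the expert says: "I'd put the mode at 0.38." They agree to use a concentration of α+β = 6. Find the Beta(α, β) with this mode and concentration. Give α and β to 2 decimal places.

α = 2.52, β = 3.48

For α,β > 1 the Beta mode is (α−1)/(α+β−2). With α+β = 6, the mode is (α−1)/4.
Set (α−1)/4 = 0.38 → α = 1 + 0.38·4 = 2.52.
β = 6 − α = 3.48.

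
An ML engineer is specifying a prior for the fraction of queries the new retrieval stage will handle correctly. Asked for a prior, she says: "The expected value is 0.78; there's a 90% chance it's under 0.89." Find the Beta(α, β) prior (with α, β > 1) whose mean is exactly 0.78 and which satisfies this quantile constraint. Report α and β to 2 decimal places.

α ≈ 15.49, β ≈ 4.37

With mean 0.78 fixed, write α = 0.78s, β = 0.22s where s = α+β.
Need P(θ < 0.89) = 0.9 under Beta(0.78s, 0.22s). Normal approximation: (q−m)/√(m(1−m)/s) ≈ z_{0.9} = 1.28, so s ≈ 0.78·0.22·(1.28)²/(0.89−0.78)² = 23.3.
At s = 23.3: P(θ<0.89) ≈ 0.920. Adjusting to match 0.9 gives s ≈ 19.86.
So α = 0.78·19.86 ≈ 15.49, β = 0.22·19.86 ≈ 4.37.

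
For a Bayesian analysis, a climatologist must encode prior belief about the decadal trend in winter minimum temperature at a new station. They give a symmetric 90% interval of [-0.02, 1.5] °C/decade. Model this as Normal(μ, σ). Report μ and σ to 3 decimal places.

μ = 0.740, σ = 0.462

A symmetric 90% interval runs μ ± z·σ with z = 1.645.
Half-width = 0.76, so σ = 0.76/1.645 = 0.462.
μ is the interval midpoint, 0.740.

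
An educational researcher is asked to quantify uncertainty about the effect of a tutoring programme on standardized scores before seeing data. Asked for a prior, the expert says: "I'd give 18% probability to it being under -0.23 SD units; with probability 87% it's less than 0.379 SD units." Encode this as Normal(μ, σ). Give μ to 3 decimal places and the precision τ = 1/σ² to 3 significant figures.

μ = 0.043, τ = 11.2

The p-quantile of Normal(μ,σ) is μ + z_p·σ, with z_{0.18} = -0.9154 and z_{0.87} = 1.126.
Eliminate σ: μ = (z₂·x₁ − z₁·x₂)/(z₂ − z₁) = (1.126·-0.23 − (-0.9154)·0.379)/2.042 = 0.043.
Then σ = (x₂ − x₁)/(z₂ − z₁) = (0.379 − -0.23)/2.042 = 0.298.
Precision τ = 1/σ² = 1/0.2983² = 11.2.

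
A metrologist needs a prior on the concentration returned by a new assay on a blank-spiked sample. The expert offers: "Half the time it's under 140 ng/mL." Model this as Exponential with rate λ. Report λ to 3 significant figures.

λ ≈ 0.00495

Exponential median = ln 2 / λ, so λ = ln 2 / 140.0 = 0.00495.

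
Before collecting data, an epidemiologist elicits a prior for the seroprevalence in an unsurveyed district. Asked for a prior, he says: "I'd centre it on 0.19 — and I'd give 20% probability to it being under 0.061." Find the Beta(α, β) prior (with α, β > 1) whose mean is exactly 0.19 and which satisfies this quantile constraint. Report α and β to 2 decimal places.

With mean 0.19 fixed, write α = 0.19s, β = 0.81s where s = α+β.
Need P(θ < 0.061) = 0.2 under Beta(0.19s, 0.81s). Normal approximation: (q−m)/√(m(1−m)/s) ≈ z_{0.2} = -0.842, so s ≈ 0.19·0.81·(-0.842)²/(0.061−0.19)² = 6.6.
At s = 6.6: P(θ<0.061) ≈ 0.193. Adjusting to match 0.2 gives s ≈ 6.32.
So α = 0.19·6.32 ≈ 1.20, β = 0.81·6.32 ≈ 5.12.

α ≈ 1.20, β ≈ 5.12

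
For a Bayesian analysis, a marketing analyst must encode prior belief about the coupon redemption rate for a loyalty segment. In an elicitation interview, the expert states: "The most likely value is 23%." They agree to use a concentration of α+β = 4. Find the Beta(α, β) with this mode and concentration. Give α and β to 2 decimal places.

For α,β > 1 the Beta mode is (α−1)/(α+β−2). With α+β = 4, the mode is (α−1)/2.
Set (α−1)/2 = 0.23 → α = 1 + 0.23·2 = 1.46.
β = 4 − α = 2.54.

α = 1.46, β = 2.54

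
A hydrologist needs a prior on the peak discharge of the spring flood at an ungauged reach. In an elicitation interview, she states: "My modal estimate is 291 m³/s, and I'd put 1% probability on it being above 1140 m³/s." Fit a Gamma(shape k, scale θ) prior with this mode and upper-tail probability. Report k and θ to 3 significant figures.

Gamma(k,θ) with k>1 has mode (k−1)θ, so θ = 291/(k−1).
Need P(X < 1140) = 0.99 with θ tied to k this way. Start at k = 2, θ = 291: P(X<1140) ≈ 0.902.
Too low — raise k to concentrate. Iterating converges to k ≈ 3.25.
Then θ = 291/(3.25−1) ≈ 129.

k ≈ 3.25, θ ≈ 129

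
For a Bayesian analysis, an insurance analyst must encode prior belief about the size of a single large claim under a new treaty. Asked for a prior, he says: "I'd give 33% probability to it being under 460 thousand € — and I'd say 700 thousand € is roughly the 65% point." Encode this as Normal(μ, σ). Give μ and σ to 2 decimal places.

μ = 587.94, σ = 290.83

The p-quantile of Normal(μ,σ) is μ + z_p·σ, with z_{0.33} = -0.4399 and z_{0.65} = 0.3853.
Eliminate σ: μ = (z₂·x₁ − z₁·x₂)/(z₂ − z₁) = (0.3853·460 − (-0.4399)·700)/0.8252 = 587.94.
Then σ = (x₂ − x₁)/(z₂ − z₁) = (700 − 460)/0.8252 = 290.83.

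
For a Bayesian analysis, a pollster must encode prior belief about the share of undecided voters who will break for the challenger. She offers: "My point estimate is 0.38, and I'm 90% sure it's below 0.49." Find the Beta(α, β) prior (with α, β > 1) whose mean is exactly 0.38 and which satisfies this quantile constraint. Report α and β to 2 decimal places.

α ≈ 12.37, β ≈ 20.18

With mean 0.38 fixed, write α = 0.38s, β = 0.62s where s = α+β.
Need P(θ < 0.49) = 0.9 under Beta(0.38s, 0.62s). Normal approximation: (q−m)/√(m(1−m)/s) ≈ z_{0.9} = 1.28, so s ≈ 0.38·0.62·(1.28)²/(0.49−0.38)² = 32.0.
At s = 32.0: P(θ<0.49) ≈ 0.898. Adjusting to match 0.9 gives s ≈ 32.55.
So α = 0.38·32.55 ≈ 12.37, β = 0.62·32.55 ≈ 20.18.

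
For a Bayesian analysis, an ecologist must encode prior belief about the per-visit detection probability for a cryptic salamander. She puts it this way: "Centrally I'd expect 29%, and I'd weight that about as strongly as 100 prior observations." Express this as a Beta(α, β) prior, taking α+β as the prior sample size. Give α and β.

α = 29, β = 71

Under the effective-sample-size interpretation, Beta(α, β) has prior mean α/(α+β) and prior sample size α+β.
So α+β = 100 and α/(α+β) = 0.29, giving α = 0.29·100 = 29 and β = 100 − 29 = 71.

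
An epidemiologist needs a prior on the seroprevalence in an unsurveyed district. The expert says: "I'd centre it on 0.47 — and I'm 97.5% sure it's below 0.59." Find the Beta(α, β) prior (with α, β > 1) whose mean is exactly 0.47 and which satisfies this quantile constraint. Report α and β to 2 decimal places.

With mean 0.47 fixed, write α = 0.47s, β = 0.53s where s = α+β.
Need P(θ < 0.59) = 0.975 under Beta(0.47s, 0.53s). Normal approximation: (q−m)/√(m(1−m)/s) ≈ z_{0.975} = 1.96, so s ≈ 0.47·0.53·(1.96)²/(0.59−0.47)² = 66.5.
At s = 66.5: P(θ<0.59) ≈ 0.975. Adjusting to match 0.975 gives s ≈ 65.97.
So α = 0.47·65.97 ≈ 31.01, β = 0.53·65.97 ≈ 34.96.

α ≈ 31.01, β ≈ 34.96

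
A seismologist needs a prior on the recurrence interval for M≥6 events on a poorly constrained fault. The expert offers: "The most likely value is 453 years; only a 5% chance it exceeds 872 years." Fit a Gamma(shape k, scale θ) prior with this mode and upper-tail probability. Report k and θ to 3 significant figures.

k ≈ 7.48, θ ≈ 69.9

Gamma(k,θ) with k>1 has mode (k−1)θ, so θ = 453/(k−1).
Need P(X < 872) = 0.95 with θ tied to k this way. Start at k = 2, θ = 453: P(X<872) ≈ 0.573.
Too low — raise k to concentrate. Iterating converges to k ≈ 7.48.
Then θ = 453/(7.48−1) ≈ 69.9.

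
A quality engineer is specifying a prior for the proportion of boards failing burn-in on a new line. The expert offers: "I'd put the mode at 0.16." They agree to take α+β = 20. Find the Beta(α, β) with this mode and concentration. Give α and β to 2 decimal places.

For α,β > 1 the Beta mode is (α−1)/(α+β−2). With α+β = 20, the mode is (α−1)/18.
Set (α−1)/18 = 0.16 → α = 1 + 0.16·18 = 3.88.
β = 20 − α = 16.12.

α = 3.88, β = 16.12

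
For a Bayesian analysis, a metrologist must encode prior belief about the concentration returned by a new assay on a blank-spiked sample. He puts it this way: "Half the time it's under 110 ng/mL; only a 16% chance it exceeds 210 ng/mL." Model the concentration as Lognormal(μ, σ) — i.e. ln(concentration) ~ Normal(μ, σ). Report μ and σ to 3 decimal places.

μ ≈ 4.700, σ ≈ 0.650

If T ~ Lognormal(μ,σ) then ln T ~ Normal(μ,σ), so the p-quantile of ln T is μ + z_p·σ.
ln(110) = 4.7 and ln(210) = 5.347; z_{0.5} = 0, z_{0.84} = 0.9945.
σ = (5.347 − 4.7)/(0.9945 − (0)) = 0.650.
μ = 4.7 − (0)·0.650 = 4.700.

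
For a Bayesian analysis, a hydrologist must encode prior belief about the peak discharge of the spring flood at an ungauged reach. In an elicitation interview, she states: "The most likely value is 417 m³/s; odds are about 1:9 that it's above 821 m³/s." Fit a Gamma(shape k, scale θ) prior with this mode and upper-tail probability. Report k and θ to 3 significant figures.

Gamma(k,θ) with k>1 has mode (k−1)θ, so θ = 417/(k−1).
Need P(X < 821) = 0.9 with θ tied to k this way. Start at k = 2, θ = 417: P(X<821) ≈ 0.585.
Too low — raise k to concentrate. Iterating converges to k ≈ 5.17.
Then θ = 417/(5.17−1) ≈ 99.9.

k ≈ 5.17, θ ≈ 99.9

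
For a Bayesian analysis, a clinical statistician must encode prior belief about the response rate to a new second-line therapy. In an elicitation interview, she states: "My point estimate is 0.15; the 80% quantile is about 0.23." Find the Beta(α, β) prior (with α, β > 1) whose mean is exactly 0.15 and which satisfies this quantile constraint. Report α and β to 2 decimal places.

With mean 0.15 fixed, write α = 0.15s, β = 0.85s where s = α+β.
Need P(θ < 0.23) = 0.8 under Beta(0.15s, 0.85s). Normal approximation: (q−m)/√(m(1−m)/s) ≈ z_{0.8} = 0.842, so s ≈ 0.15·0.85·(0.842)²/(0.23−0.15)² = 14.1.
At s = 14.1: P(θ<0.23) ≈ 0.818. Adjusting to match 0.8 gives s ≈ 11.03.
So α = 0.15·11.03 ≈ 1.65, β = 0.85·11.03 ≈ 9.37.

α ≈ 1.65, β ≈ 9.37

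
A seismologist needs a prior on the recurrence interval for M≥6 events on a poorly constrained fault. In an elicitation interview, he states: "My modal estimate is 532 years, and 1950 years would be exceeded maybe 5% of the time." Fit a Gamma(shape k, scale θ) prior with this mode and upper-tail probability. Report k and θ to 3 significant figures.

k ≈ 2.52, θ ≈ 351

Gamma(k,θ) with k>1 has mode (k−1)θ, so θ = 532/(k−1).
Need P(X < 1950) = 0.95 with θ tied to k this way. Start at k = 2, θ = 532: P(X<1950) ≈ 0.881.
Too low — raise k to concentrate. Iterating converges to k ≈ 2.52.
Then θ = 532/(2.52−1) ≈ 351.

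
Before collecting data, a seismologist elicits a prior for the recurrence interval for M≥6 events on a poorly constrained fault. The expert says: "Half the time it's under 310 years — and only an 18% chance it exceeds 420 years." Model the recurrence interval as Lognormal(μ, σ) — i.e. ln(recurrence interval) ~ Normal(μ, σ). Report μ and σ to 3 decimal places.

If T ~ Lognormal(μ,σ) then ln T ~ Normal(μ,σ), so the p-quantile of ln T is μ + z_p·σ.
ln(310) = 5.737 and ln(420) = 6.04; z_{0.5} = 0, z_{0.82} = 0.9154.
σ = (6.04 − 5.737)/(0.9154 − (0)) = 0.332.
μ = 5.737 − (0)·0.332 = 5.737.

μ ≈ 5.737, σ ≈ 0.332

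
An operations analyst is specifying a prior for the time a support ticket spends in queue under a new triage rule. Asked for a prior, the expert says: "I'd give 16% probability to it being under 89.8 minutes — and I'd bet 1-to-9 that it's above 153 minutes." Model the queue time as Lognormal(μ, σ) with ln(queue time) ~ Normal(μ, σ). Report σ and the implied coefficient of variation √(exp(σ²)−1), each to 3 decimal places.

σ ≈ 0.234, CV ≈ 0.237

If T ~ Lognormal(μ,σ) then ln T ~ Normal(μ,σ), so the p-quantile of ln T is μ + z_p·σ.
ln(89.8) = 4.498 and ln(153) = 5.03; z_{0.16} = -0.9945, z_{0.9} = 1.282.
σ = (5.03 − 4.498)/(1.282 − (-0.9945)) = 0.234.
μ = 4.498 − (-0.9945)·0.234 = 4.730.
CV = √(exp(σ²)−1) = √(exp(0.0548)−1) = 0.237.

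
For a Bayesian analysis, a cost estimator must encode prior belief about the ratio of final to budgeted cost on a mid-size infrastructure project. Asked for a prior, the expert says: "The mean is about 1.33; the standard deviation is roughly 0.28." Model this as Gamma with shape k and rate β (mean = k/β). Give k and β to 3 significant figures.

k ≈ 22.6, β ≈ 17

For Gamma(k, rate β): mean = k/β, variance = k/β², so CV = 1/√k.
CV = SD/mean = 0.28/1.33 = 0.2105, hence k = 1/CV² = 22.6.
Then β = k/mean = 22.6/1.33 = 17.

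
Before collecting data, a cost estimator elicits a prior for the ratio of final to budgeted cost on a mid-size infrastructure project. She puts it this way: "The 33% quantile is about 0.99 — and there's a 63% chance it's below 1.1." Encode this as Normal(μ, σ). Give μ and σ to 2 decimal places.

For Normal(μ,σ), the p-quantile is μ + z_p·σ. Here z_{0.33} = -0.4399, z_{0.63} = 0.3319.
So 0.99 = μ − 0.4399σ and 1.1 = μ + 0.3319σ.
Subtracting: σ = (1.1 − 0.99)/(0.3319 − (-0.4399)) = 0.14.
Then μ = 0.99 − (-0.4399)·0.14 = 1.05.

μ = 1.05, σ = 0.14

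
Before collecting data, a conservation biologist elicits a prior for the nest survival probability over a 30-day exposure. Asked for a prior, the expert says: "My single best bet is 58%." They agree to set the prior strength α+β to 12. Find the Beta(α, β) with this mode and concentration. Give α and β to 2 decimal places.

For α,β > 1 the Beta mode is (α−1)/(α+β−2). With α+β = 12, the mode is (α−1)/10.
Set (α−1)/10 = 0.58 → α = 1 + 0.58·10 = 6.80.
β = 12 − α = 5.20.

α = 6.80, β = 5.20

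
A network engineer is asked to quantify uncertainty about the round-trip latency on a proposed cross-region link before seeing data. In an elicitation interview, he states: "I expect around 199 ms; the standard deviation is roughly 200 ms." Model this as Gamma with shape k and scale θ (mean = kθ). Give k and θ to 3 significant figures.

For Gamma(k, scale θ): mean = kθ, variance = kθ², so CV = 1/√k.
CV = SD/mean = 200/199 = 1.005, hence k = 1/CV² = 0.99.
Then θ = mean/k = 199/0.99 = 201.

k ≈ 0.99, θ ≈ 201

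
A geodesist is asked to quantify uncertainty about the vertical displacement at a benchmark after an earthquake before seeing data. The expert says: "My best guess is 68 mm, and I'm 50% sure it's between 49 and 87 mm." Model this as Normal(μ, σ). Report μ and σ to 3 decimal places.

μ = 68.000, σ = 28.169

A symmetric 50% interval runs μ ± z·σ with z = 0.6745.
Half-width = 19, so σ = 19/0.6745 = 28.169.
μ is the stated best guess, 68.000.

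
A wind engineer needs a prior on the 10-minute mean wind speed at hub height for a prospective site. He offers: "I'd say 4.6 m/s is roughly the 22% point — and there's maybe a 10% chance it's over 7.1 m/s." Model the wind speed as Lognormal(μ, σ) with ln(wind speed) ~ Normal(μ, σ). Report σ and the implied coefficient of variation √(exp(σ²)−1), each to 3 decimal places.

σ ≈ 0.211, CV ≈ 0.214

If T ~ Lognormal(μ,σ) then ln T ~ Normal(μ,σ), so the p-quantile of ln T is μ + z_p·σ.
ln(4.6) = 1.526 and ln(7.1) = 1.96; z_{0.22} = -0.7722, z_{0.9} = 1.282.
σ = (1.96 − 1.526)/(1.282 − (-0.7722)) = 0.211.
μ = 1.526 − (-0.7722)·0.211 = 1.689.
CV = √(exp(σ²)−1) = √(exp(0.0447)−1) = 0.214.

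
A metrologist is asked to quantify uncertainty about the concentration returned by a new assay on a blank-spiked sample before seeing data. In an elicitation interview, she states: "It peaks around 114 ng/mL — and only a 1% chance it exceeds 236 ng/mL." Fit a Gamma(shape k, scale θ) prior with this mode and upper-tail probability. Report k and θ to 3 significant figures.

k ≈ 10.2, θ ≈ 12.4

Gamma(k,θ) with k>1 has mode (k−1)θ, so θ = 114/(k−1).
Need P(X < 236) = 0.99 with θ tied to k this way. Start at k = 2, θ = 114: P(X<236) ≈ 0.613.
Too low — raise k to concentrate. Iterating converges to k ≈ 10.2.
Then θ = 114/(10.2−1) ≈ 12.4.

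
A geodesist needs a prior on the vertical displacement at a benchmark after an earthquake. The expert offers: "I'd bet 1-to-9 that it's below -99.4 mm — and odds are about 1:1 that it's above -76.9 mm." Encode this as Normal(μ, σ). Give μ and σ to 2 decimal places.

μ = -76.90, σ = 17.56

The p-quantile of Normal(μ,σ) is μ + z_p·σ, with z_{0.1} = -1.282 and z_{0.5} = 0.
Eliminate σ: μ = (z₂·x₁ − z₁·x₂)/(z₂ − z₁) = (0·-99.4 − (-1.282)·-76.9)/1.282 = -76.90.
Then σ = (x₂ − x₁)/(z₂ − z₁) = (-76.9 − -99.4)/1.282 = 17.56.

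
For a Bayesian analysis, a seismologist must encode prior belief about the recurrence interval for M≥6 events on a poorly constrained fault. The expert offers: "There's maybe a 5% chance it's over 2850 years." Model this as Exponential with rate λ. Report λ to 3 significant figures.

P(T > 2850.0) = e^(−λ·2850.0) = 0.05, so λ = −ln(0.05)/2850.0 = 0.00105.

λ ≈ 0.00105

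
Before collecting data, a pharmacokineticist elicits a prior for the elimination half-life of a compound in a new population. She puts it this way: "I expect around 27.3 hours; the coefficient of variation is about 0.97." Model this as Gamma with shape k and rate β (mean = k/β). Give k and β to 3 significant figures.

k ≈ 1.06, β ≈ 0.0389

For Gamma(k, rate β): mean = k/β, variance = k/β², so CV = 1/√k.
CV = 0.97, hence k = 1/CV² = 1.06.
Then β = k/mean = 1.06/27.3 = 0.0389.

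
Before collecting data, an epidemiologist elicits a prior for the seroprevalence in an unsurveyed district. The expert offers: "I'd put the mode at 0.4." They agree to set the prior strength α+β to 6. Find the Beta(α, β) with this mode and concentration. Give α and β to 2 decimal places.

α = 2.60, β = 3.40

For α,β > 1 the Beta mode is (α−1)/(α+β−2). With α+β = 6, the mode is (α−1)/4.
Set (α−1)/4 = 0.4 → α = 1 + 0.4·4 = 2.60.
β = 6 − α = 3.40.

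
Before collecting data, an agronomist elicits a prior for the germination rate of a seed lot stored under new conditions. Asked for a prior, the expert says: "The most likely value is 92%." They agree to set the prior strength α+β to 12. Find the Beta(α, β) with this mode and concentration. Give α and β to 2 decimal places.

For α,β > 1 the Beta mode is (α−1)/(α+β−2). With α+β = 12, the mode is (α−1)/10.
Set (α−1)/10 = 0.92 → α = 1 + 0.92·10 = 10.20.
β = 12 − α = 1.80.

α = 10.20, β = 1.80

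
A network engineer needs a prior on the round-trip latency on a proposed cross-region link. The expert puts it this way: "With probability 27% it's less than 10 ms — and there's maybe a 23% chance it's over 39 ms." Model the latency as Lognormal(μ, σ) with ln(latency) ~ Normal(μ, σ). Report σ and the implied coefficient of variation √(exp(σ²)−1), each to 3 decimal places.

If T ~ Lognormal(μ,σ) then ln T ~ Normal(μ,σ), so the p-quantile of ln T is μ + z_p·σ.
ln(10) = 2.303 and ln(39) = 3.664; z_{0.27} = -0.6128, z_{0.77} = 0.7388.
σ = (3.664 − 2.303)/(0.7388 − (-0.6128)) = 1.007.
μ = 2.303 − (-0.6128)·1.007 = 2.920.
CV = √(exp(σ²)−1) = √(exp(1.0138)−1) = 1.325.

σ ≈ 1.007, CV ≈ 1.325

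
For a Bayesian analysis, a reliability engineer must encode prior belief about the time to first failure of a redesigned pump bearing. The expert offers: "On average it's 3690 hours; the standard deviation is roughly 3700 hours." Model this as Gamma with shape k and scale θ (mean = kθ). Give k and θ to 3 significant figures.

k ≈ 0.995, θ ≈ 3710

For Gamma(k, scale θ): mean = kθ, variance = kθ², so CV = 1/√k.
CV = SD/mean = 3700/3690 = 1.003, hence k = 1/CV² = 0.995.
Then θ = mean/k = 3690/0.995 = 3710.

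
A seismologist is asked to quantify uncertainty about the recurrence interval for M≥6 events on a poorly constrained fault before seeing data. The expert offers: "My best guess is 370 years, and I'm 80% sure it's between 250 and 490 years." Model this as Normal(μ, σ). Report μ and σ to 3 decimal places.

μ = 370.000, σ = 93.636

A symmetric 80% interval runs μ ± z·σ with z = 1.282.
Half-width = 120, so σ = 120/1.282 = 93.636.
μ is the stated best guess, 370.000.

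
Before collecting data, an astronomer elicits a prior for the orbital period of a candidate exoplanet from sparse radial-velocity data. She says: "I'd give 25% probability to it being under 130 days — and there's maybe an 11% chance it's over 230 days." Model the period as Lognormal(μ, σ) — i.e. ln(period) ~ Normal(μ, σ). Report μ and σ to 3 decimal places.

μ ≈ 5.070, σ ≈ 0.300

If T ~ Lognormal(μ,σ) then ln T ~ Normal(μ,σ), so the p-quantile of ln T is μ + z_p·σ.
ln(130) = 4.868 and ln(230) = 5.438; z_{0.25} = -0.6745, z_{0.89} = 1.227.
σ = (5.438 − 4.868)/(1.227 − (-0.6745)) = 0.300.
μ = 4.868 − (-0.6745)·0.300 = 5.070.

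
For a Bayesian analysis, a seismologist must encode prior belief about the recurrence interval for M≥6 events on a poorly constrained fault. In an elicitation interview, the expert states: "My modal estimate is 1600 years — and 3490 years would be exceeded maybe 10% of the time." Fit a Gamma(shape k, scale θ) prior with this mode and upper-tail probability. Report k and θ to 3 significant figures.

Gamma(k,θ) with k>1 has mode (k−1)θ, so θ = 1600/(k−1).
Need P(X < 3490) = 0.9 with θ tied to k this way. Start at k = 2, θ = 1600: P(X<3490) ≈ 0.641.
Too low — raise k to concentrate. Iterating converges to k ≈ 4.16.
Then θ = 1600/(4.16−1) ≈ 506.

k ≈ 4.16, θ ≈ 506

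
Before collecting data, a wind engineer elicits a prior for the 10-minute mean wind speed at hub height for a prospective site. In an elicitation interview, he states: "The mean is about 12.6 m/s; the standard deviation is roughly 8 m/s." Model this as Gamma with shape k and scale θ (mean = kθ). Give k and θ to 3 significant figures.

k ≈ 2.48, θ ≈ 5.08

For Gamma(k, scale θ): mean = kθ, variance = kθ², so CV = 1/√k.
CV = SD/mean = 8/12.6 = 0.6349, hence k = 1/CV² = 2.48.
Then θ = mean/k = 12.6/2.48 = 5.08.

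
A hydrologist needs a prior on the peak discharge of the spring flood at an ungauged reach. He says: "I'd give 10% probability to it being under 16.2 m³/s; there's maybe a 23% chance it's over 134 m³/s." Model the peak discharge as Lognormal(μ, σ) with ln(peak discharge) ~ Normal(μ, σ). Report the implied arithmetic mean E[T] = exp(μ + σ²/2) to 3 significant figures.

E[T] ≈ 107 m³/s

If T ~ Lognormal(μ,σ) then ln T ~ Normal(μ,σ), so the p-quantile of ln T is μ + z_p·σ.
ln(16.2) = 2.785 and ln(134) = 4.898; z_{0.1} = -1.282, z_{0.77} = 0.7388.
σ = (4.898 − 2.785)/(0.7388 − (-1.282)) = 1.046.
μ = 2.785 − (-1.282)·1.046 = 4.125.
E[T] = exp(μ + σ²/2) = exp(4.125 + 0.5468) = 107 m³/s.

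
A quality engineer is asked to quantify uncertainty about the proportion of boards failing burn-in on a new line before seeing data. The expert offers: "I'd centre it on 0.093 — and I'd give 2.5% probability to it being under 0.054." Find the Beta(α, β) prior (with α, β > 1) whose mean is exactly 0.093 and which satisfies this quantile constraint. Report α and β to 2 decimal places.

α ≈ 15.61, β ≈ 152.21

With mean 0.093 fixed, write α = 0.093s, β = 0.907s where s = α+β.
Need P(θ < 0.054) = 0.025 under Beta(0.093s, 0.907s). Normal approximation: (q−m)/√(m(1−m)/s) ≈ z_{0.025} = -1.96, so s ≈ 0.093·0.907·(-1.96)²/(0.054−0.093)² = 213.0.
At s = 213.0: P(θ<0.054) ≈ 0.013. Adjusting to match 0.025 gives s ≈ 167.82.
So α = 0.093·167.82 ≈ 15.61, β = 0.907·167.82 ≈ 152.21.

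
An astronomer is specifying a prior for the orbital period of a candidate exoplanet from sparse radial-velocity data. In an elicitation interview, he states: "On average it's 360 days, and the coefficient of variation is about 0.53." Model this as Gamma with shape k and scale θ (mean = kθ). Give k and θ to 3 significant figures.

For Gamma(k, scale θ): mean = kθ, variance = kθ², so CV = 1/√k.
CV = 0.53, hence k = 1/CV² = 3.56.
Then θ = mean/k = 360/3.56 = 101.

k ≈ 3.56, θ ≈ 101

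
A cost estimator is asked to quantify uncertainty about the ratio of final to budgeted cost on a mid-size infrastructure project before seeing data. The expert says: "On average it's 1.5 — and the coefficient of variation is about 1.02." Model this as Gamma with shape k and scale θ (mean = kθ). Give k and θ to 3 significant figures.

For Gamma(k, scale θ): mean = kθ, variance = kθ², so CV = 1/√k.
CV = 1.02, hence k = 1/CV² = 0.961.
Then θ = mean/k = 1.5/0.961 = 1.56.

k ≈ 0.961, θ ≈ 1.56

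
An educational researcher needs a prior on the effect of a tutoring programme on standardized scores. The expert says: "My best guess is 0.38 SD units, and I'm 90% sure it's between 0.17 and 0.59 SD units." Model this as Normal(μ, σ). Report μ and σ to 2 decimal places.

μ = 0.38, σ = 0.13

A symmetric 90% interval runs μ ± z·σ with z = 1.645.
Half-width = 0.21, so σ = 0.21/1.645 = 0.13.
μ is the stated best guess, 0.38.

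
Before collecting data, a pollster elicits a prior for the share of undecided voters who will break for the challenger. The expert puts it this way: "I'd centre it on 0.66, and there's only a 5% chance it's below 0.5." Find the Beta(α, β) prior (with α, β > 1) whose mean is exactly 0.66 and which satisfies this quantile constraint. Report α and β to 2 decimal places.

α ≈ 16.55, β ≈ 8.52

With mean 0.66 fixed, write α = 0.66s, β = 0.34s where s = α+β.
Need P(θ < 0.5) = 0.05 under Beta(0.66s, 0.34s). Normal approximation: (q−m)/√(m(1−m)/s) ≈ z_{0.05} = -1.64, so s ≈ 0.66·0.34·(-1.64)²/(0.5−0.66)² = 23.7.
At s = 23.7: P(θ<0.5) ≈ 0.055. Adjusting to match 0.05 gives s ≈ 25.07.
So α = 0.66·25.07 ≈ 16.55, β = 0.34·25.07 ≈ 8.52.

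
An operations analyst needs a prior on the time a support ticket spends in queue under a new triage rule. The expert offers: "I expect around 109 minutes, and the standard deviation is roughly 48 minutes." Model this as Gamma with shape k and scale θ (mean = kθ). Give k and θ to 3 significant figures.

For Gamma(k, scale θ): mean = kθ, variance = kθ², so CV = 1/√k.
CV = SD/mean = 48/109 = 0.4404, hence k = 1/CV² = 5.16.
Then θ = mean/k = 109/5.16 = 21.1.

k ≈ 5.16, θ ≈ 21.1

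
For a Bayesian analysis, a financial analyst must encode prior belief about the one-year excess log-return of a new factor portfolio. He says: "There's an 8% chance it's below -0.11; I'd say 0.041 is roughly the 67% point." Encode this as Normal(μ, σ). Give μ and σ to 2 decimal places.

μ = 0.00, σ = 0.08

For Normal(μ,σ), the p-quantile is μ + z_p·σ. Here z_{0.08} = -1.405, z_{0.67} = 0.4399.
So -0.11 = μ − 1.405σ and 0.041 = μ + 0.4399σ.
Subtracting: σ = (0.041 − -0.11)/(0.4399 − (-1.405)) = 0.08.
Then μ = -0.11 − (-1.405)·0.08 = 0.00.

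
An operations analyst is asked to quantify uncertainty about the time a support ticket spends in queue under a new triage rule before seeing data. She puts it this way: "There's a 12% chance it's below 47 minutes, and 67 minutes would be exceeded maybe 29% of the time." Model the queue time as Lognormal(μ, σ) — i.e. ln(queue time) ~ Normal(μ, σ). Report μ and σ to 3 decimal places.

If T ~ Lognormal(μ,σ) then ln T ~ Normal(μ,σ), so the p-quantile of ln T is μ + z_p·σ.
ln(47) = 3.85 and ln(67) = 4.205; z_{0.12} = -1.175, z_{0.71} = 0.5534.
σ = (4.205 − 3.85)/(0.5534 − (-1.175)) = 0.205.
μ = 3.85 − (-1.175)·0.205 = 4.091.

μ ≈ 4.091, σ ≈ 0.205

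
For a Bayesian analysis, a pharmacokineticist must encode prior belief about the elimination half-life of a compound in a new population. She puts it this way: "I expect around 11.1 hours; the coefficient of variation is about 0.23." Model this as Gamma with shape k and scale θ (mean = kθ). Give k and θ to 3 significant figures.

k ≈ 18.9, θ ≈ 0.587

For Gamma(k, scale θ): mean = kθ, variance = kθ², so CV = 1/√k.
CV = 0.23, hence k = 1/CV² = 18.9.
Then θ = mean/k = 11.1/18.9 = 0.587.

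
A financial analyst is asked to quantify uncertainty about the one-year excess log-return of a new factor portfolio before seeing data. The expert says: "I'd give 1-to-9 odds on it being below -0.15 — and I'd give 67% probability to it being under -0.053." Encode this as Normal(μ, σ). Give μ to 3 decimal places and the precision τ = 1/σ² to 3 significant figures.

μ = -0.078, τ = 315

For Normal(μ,σ), the p-quantile is μ + z_p·σ. Here z_{0.1} = -1.282, z_{0.67} = 0.4399.
So -0.15 = μ − 1.282σ and -0.053 = μ + 0.4399σ.
Subtracting: σ = (-0.053 − -0.15)/(0.4399 − (-1.282)) = 0.056.
Then μ = -0.15 − (-1.282)·0.056 = -0.078.
Precision τ = 1/σ² = 1/0.05635² = 315.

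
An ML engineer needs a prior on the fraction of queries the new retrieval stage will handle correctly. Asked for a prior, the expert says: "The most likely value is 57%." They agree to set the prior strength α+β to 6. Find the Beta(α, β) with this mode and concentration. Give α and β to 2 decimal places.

For α,β > 1 the Beta mode is (α−1)/(α+β−2). With α+β = 6, the mode is (α−1)/4.
Set (α−1)/4 = 0.57 → α = 1 + 0.57·4 = 3.28.
β = 6 − α = 2.72.

α = 3.28, β = 2.72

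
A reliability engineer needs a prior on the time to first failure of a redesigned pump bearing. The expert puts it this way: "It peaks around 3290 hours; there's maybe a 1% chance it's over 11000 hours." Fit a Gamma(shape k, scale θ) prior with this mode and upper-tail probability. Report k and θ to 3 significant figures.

Gamma(k,θ) with k>1 has mode (k−1)θ, so θ = 3290/(k−1).
Need P(X < 11000) = 0.99 with θ tied to k this way. Start at k = 2, θ = 3290: P(X<11000) ≈ 0.847.
Too low — raise k to concentrate. Iterating converges to k ≈ 4.01.
Then θ = 3290/(4.01−1) ≈ 1090.

k ≈ 4.01, θ ≈ 1090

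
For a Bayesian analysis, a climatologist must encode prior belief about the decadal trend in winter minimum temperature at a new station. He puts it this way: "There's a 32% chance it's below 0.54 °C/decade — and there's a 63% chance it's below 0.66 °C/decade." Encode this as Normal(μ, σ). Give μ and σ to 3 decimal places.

μ = 0.610, σ = 0.150

For Normal(μ,σ), the p-quantile is μ + z_p·σ. Here z_{0.32} = -0.4677, z_{0.63} = 0.3319.
So 0.54 = μ − 0.4677σ and 0.66 = μ + 0.3319σ.
Subtracting: σ = (0.66 − 0.54)/(0.3319 − (-0.4677)) = 0.150.
Then μ = 0.54 − (-0.4677)·0.150 = 0.610.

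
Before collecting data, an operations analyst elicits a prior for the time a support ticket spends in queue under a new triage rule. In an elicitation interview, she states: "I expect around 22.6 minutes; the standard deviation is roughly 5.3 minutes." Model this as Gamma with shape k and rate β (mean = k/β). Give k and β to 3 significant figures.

For Gamma(k, rate β): mean = k/β, variance = k/β², so CV = 1/√k.
CV = SD/mean = 5.3/22.6 = 0.2345, hence k = 1/CV² = 18.2.
Then β = k/mean = 18.2/22.6 = 0.805.

k ≈ 18.2, β ≈ 0.805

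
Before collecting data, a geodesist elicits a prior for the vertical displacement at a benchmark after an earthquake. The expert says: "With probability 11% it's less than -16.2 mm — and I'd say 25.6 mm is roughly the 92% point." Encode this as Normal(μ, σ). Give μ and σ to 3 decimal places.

μ = 3.282, σ = 15.884

The p-quantile of Normal(μ,σ) is μ + z_p·σ, with z_{0.11} = -1.227 and z_{0.92} = 1.405.
Eliminate σ: μ = (z₂·x₁ − z₁·x₂)/(z₂ − z₁) = (1.405·-16.2 − (-1.227)·25.6)/2.632 = 3.282.
Then σ = (x₂ − x₁)/(z₂ − z₁) = (25.6 − -16.2)/2.632 = 15.884.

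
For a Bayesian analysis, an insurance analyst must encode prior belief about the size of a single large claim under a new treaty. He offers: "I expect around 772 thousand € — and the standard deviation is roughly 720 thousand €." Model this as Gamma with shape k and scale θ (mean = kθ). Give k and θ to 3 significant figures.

For Gamma(k, scale θ): mean = kθ, variance = kθ², so CV = 1/√k.
CV = SD/mean = 720/772 = 0.9326, hence k = 1/CV² = 1.15.
Then θ = mean/k = 772/1.15 = 672.

k ≈ 1.15, θ ≈ 672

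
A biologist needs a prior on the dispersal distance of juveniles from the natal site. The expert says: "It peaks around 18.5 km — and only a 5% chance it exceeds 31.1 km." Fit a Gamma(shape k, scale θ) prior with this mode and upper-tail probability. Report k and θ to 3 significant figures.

Gamma(k,θ) with k>1 has mode (k−1)θ, so θ = 18.5/(k−1).
Need P(X < 31.1) = 0.95 with θ tied to k this way. Start at k = 2, θ = 18.5: P(X<31.1) ≈ 0.501.
Too low — raise k to concentrate. Iterating converges to k ≈ 11.4.
Then θ = 18.5/(11.4−1) ≈ 1.79.

k ≈ 11.4, θ ≈ 1.79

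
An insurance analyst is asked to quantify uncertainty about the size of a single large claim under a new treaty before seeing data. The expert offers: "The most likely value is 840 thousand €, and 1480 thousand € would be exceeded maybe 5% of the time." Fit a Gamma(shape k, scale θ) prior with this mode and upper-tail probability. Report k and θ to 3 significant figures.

k ≈ 9.69, θ ≈ 96.6

Gamma(k,θ) with k>1 has mode (k−1)θ, so θ = 840/(k−1).
Need P(X < 1480) = 0.95 with θ tied to k this way. Start at k = 2, θ = 840: P(X<1480) ≈ 0.526.
Too low — raise k to concentrate. Iterating converges to k ≈ 9.69.
Then θ = 840/(9.69−1) ≈ 96.6.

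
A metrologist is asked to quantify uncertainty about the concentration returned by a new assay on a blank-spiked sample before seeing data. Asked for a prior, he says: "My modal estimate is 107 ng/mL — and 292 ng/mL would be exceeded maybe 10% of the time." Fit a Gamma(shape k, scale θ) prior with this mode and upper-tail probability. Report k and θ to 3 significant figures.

Gamma(k,θ) with k>1 has mode (k−1)θ, so θ = 107/(k−1).
Need P(X < 292) = 0.9 with θ tied to k this way. Start at k = 2, θ = 107: P(X<292) ≈ 0.757.
Too low — raise k to concentrate. Iterating converges to k ≈ 2.9.
Then θ = 107/(2.9−1) ≈ 56.4.

k ≈ 2.9, θ ≈ 56.4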